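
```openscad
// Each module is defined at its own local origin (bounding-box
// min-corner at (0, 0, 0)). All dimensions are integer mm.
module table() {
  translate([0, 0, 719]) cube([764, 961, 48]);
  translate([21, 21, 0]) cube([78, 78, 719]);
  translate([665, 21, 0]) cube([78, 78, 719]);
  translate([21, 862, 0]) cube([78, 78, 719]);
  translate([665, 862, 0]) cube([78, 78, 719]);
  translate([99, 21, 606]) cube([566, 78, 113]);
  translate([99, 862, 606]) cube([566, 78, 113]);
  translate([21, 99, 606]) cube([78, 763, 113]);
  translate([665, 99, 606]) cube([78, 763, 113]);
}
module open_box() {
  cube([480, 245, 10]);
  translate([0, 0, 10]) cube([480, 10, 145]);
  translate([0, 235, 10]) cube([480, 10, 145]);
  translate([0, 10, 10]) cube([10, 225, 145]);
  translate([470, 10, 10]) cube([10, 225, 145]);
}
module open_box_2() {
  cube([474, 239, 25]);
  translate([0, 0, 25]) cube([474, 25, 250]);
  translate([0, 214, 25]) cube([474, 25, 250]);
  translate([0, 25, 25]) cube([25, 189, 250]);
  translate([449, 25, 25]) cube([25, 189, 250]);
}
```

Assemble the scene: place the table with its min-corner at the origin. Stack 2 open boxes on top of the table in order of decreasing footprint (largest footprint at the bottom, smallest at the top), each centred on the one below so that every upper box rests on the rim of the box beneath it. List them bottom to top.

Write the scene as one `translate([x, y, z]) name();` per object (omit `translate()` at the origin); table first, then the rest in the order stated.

table();
translate([142, 358, 767]) open_box();
translate([145, 361, 922]) open_box_2();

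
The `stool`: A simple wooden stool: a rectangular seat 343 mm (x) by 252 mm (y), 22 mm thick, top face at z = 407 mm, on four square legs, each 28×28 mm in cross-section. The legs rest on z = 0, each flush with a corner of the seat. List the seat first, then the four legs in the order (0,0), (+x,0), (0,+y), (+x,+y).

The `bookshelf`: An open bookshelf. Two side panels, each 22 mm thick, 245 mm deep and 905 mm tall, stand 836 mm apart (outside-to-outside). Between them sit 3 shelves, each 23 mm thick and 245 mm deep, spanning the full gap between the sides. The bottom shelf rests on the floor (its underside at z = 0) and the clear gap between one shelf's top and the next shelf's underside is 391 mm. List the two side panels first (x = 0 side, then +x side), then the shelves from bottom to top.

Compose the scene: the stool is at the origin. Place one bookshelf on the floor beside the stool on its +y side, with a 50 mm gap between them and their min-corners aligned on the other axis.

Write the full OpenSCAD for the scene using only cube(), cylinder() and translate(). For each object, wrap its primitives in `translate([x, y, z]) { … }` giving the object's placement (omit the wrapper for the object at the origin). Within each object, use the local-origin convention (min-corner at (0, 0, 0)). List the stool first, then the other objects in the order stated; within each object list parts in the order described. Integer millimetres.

translate([0, 0, 385]) cube([343, 252, 22]);
cube([28, 28, 385]);
translate([315, 0, 0]) cube([28, 28, 385]);
translate([0, 224, 0]) cube([28, 28, 385]);
translate([315, 224, 0]) cube([28, 28, 385]);
translate([0, 302, 0]) {
  cube([22, 245, 905]);
  translate([814, 0, 0]) cube([22, 245, 905]);
  translate([22, 0, 0]) cube([792, 245, 23]);
  translate([22, 0, 414]) cube([792, 245, 23]);
  translate([22, 0, 828]) cube([792, 245, 23]);
}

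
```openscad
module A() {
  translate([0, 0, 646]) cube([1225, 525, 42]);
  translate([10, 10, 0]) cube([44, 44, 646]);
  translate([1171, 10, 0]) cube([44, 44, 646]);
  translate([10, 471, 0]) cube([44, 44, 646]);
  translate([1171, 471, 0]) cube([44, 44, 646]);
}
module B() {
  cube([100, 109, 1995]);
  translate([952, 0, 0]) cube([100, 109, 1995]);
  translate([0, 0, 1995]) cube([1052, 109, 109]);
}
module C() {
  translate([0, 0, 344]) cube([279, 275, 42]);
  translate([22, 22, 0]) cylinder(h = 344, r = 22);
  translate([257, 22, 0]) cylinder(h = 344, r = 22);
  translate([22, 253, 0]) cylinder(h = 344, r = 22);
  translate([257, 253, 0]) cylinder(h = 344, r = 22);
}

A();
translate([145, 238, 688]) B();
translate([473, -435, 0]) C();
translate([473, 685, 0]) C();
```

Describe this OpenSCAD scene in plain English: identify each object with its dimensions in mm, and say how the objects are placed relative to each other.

A is a table with a 1225×525 mm rectangular top, 42 mm thick, top surface at z = 688 mm, supported by four 44×44 mm square legs, each inset 10 mm from the nearest pair of top edges, running from the floor.

B is a door frame. The clear opening is 852 mm wide and 1995 mm high. Two 100 mm wide jambs, 109 mm deep, stand either side of the opening from the floor to the top of the opening. A 109 mm thick head sits across the top of both jambs, spanning the full outside width of the frame.

C is a four-legged stool. The seat is a 279×275×42 mm slab whose top surface is at z = 386 mm; four round legs, each 44 mm in diameter, run from the floor (z = 0) to the underside of the seat, each leg's axis is inset half a diameter from the nearest pair of seat edges (so the leg's bounding box is flush with the corner).

The door frame is on top of the table. Two stools sit around the table at the −y, +y sides.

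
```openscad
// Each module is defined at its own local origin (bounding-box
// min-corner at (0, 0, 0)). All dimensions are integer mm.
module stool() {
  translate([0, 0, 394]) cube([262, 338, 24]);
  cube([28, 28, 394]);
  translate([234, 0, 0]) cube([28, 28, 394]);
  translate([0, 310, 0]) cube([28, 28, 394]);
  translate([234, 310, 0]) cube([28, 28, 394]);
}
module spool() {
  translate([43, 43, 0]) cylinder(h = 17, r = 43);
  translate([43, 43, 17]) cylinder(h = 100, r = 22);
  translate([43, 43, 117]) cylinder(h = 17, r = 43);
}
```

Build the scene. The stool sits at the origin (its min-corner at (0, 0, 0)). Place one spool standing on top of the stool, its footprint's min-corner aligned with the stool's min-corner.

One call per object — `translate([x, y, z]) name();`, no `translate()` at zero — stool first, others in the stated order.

stool();
translate([0, 0, 418]) spool();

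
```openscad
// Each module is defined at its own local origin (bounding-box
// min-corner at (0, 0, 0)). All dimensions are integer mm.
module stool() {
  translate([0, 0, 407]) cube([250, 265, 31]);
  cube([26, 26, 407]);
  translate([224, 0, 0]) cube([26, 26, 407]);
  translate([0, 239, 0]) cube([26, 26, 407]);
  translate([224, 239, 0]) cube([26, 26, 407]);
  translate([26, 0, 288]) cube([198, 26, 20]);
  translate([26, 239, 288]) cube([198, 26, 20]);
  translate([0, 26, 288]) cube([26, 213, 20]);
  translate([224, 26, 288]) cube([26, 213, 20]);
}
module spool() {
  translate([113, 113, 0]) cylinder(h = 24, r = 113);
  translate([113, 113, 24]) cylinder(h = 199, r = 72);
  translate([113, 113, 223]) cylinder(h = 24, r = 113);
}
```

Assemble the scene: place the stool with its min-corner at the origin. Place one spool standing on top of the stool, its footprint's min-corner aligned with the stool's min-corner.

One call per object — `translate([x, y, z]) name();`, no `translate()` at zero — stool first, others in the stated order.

stool();
translate([0, 0, 438]) spool();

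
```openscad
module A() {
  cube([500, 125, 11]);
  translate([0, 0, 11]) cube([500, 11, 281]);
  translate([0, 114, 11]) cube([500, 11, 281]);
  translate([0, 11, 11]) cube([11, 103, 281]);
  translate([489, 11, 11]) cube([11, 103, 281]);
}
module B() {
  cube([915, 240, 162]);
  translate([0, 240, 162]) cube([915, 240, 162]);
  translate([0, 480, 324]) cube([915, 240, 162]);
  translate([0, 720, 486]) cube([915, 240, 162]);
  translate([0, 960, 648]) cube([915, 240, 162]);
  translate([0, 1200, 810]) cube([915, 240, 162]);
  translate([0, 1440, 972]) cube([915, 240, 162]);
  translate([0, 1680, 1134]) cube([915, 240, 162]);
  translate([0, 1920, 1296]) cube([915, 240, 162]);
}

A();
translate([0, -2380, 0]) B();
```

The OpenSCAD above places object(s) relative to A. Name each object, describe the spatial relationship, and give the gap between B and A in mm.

The staircase's nearest face is 220 mm from the open box's −y face.

A is an open box. B is a staircase. The staircase is on the floor beside the open box on its −y side. The gap between the staircase and the open box is 220 mm.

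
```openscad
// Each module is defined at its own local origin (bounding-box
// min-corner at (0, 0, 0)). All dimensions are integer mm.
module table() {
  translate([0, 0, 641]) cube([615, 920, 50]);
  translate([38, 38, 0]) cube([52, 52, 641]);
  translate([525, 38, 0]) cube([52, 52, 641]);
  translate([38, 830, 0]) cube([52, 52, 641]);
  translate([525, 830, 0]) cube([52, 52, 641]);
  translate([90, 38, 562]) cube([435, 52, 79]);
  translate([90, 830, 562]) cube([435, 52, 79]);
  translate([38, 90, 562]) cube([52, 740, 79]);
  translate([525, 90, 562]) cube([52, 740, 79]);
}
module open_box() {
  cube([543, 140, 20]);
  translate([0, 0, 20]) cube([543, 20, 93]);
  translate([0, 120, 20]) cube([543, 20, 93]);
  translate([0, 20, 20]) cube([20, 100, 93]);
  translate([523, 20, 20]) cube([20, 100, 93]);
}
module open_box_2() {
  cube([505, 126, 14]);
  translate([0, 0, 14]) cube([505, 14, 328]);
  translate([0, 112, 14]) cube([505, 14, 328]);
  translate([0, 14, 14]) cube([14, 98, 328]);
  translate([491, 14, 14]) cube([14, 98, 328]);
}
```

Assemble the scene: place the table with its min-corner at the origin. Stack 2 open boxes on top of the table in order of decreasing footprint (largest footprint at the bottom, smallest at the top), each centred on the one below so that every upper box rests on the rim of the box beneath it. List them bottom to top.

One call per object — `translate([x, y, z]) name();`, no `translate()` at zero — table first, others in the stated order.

table();
translate([36, 390, 691]) open_box();
translate([55, 397, 804]) open_box_2();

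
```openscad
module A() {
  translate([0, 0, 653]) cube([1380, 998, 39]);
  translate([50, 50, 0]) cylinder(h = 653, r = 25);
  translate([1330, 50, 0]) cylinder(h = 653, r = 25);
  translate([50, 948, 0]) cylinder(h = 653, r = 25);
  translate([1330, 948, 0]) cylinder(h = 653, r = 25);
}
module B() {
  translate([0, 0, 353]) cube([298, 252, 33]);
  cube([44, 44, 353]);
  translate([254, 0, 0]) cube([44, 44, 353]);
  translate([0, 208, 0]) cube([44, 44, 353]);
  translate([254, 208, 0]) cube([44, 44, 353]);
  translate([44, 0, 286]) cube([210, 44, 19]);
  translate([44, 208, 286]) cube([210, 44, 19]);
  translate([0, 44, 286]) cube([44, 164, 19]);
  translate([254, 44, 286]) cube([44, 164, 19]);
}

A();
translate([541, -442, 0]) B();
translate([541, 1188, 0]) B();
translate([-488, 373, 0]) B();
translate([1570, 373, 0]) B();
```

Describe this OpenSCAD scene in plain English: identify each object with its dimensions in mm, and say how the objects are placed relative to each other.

A is a table with a 1380×998 mm rectangular top, 39 mm thick, top surface at z = 692 mm, supported by four round legs of 50 mm diameter, each leg's bounding box inset 25 mm from the nearest pair of top edges, running from the floor.

B is a four-legged stool. The seat is 298×252 mm, 33 mm thick, top at z = 386 mm. It stands on four square legs, each 44×44 mm in cross-section, from z = 0 to the seat underside, each flush with a corner of the seat. Four stretchers, 44 mm wide and 19 mm tall, connect adjacent legs with their undersides at z = 286 mm, each running between the inner faces of the legs it joins and aligned with the legs' outer faces on the other axis.

Four stools sit around the table at the −y, +y, −x, +x sides.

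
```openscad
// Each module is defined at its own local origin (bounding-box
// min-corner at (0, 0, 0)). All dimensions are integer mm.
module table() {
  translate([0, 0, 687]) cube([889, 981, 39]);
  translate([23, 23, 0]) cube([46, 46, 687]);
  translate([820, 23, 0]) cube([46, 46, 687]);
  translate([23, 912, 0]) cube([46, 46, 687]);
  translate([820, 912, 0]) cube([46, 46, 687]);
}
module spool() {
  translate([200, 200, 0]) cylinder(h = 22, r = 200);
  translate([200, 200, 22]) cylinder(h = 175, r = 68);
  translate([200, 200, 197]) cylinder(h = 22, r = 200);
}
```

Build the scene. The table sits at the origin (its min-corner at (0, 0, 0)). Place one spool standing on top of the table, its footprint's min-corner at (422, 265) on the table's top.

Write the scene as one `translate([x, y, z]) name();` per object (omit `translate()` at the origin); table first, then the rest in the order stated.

table();
translate([422, 265, 726]) spool();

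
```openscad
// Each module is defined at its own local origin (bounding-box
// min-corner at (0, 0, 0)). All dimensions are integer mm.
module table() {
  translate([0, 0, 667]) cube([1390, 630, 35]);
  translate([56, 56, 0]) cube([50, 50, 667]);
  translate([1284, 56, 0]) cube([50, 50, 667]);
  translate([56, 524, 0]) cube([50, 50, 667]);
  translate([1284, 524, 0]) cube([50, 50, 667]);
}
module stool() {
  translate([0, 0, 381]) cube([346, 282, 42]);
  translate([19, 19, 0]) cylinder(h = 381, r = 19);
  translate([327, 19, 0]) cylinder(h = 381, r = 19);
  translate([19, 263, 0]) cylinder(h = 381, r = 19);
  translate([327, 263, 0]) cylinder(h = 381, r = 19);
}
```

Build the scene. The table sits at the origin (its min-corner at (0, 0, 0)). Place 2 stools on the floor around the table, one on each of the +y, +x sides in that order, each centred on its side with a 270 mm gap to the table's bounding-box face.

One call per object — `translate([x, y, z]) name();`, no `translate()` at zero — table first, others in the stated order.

table();
translate([522, 900, 0]) stool();
translate([1660, 174, 0]) stool();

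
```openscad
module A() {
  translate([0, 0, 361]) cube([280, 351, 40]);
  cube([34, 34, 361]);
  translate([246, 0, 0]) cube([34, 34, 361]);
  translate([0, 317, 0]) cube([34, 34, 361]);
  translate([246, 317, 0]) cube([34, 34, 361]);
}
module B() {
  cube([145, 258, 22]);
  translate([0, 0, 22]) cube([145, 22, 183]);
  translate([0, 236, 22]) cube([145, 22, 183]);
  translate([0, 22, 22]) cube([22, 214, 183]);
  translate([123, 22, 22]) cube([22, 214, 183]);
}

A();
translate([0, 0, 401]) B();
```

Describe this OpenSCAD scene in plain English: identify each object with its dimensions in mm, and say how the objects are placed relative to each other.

A is a simple wooden stool: a rectangular seat 280 mm (x) by 351 mm (y), 40 mm thick, top face at z = 401 mm, on four square legs, each 34×34 mm in cross-section. The legs rest on z = 0, each flush with a corner of the seat.

B is an open storage box with external size 145×258×205 mm and wall thickness 22 mm (the base is also 22 mm thick). The base covers the whole footprint; the four walls stand on the base, with the y-facing walls full-width and the x-facing walls fitting between their inner faces.

The open box is on top of the stool.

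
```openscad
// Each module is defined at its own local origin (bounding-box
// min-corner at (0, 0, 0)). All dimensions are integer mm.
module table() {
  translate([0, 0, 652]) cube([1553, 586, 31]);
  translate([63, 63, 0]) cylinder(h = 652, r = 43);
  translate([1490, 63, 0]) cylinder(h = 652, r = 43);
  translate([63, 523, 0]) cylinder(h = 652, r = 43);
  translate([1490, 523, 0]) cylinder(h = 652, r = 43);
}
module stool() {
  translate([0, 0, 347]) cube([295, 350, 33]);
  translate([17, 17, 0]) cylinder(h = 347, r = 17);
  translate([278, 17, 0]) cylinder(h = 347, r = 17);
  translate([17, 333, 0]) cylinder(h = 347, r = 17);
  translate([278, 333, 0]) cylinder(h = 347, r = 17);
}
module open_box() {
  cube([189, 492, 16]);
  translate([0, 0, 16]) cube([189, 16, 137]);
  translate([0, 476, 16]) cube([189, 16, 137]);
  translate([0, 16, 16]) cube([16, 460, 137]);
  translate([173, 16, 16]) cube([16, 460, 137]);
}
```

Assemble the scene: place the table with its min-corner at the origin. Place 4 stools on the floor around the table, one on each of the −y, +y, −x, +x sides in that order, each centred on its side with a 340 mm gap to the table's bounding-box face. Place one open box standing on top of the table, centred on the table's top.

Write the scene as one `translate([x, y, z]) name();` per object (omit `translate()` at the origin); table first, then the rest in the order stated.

table();
translate([629, -690, 0]) stool();
translate([629, 926, 0]) stool();
translate([-635, 118, 0]) stool();
translate([1893, 118, 0]) stool();
translate([682, 47, 683]) open_box();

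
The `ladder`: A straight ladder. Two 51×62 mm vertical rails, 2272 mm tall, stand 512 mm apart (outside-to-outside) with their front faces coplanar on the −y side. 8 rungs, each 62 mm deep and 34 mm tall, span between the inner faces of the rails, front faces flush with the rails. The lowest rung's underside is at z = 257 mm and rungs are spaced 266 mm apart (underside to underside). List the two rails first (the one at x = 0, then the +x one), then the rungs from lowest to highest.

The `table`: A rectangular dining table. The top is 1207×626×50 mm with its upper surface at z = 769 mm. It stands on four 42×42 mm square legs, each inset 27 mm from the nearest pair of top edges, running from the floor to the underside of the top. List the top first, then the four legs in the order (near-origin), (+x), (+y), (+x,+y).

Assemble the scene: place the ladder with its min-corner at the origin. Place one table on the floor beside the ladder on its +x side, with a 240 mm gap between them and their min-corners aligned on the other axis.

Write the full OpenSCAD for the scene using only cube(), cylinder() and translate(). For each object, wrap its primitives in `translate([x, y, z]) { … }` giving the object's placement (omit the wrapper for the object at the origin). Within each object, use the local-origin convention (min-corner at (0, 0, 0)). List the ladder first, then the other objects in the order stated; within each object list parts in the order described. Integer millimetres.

cube([51, 62, 2272]);
translate([461, 0, 0]) cube([51, 62, 2272]);
translate([51, 0, 257]) cube([410, 62, 34]);
translate([51, 0, 523]) cube([410, 62, 34]);
translate([51, 0, 789]) cube([410, 62, 34]);
translate([51, 0, 1055]) cube([410, 62, 34]);
translate([51, 0, 1321]) cube([410, 62, 34]);
translate([51, 0, 1587]) cube([410, 62, 34]);
translate([51, 0, 1853]) cube([410, 62, 34]);
translate([51, 0, 2119]) cube([410, 62, 34]);
translate([752, 0, 0]) {
  translate([0, 0, 719]) cube([1207, 626, 50]);
  translate([27, 27, 0]) cube([42, 42, 719]);
  translate([1138, 27, 0]) cube([42, 42, 719]);
  translate([27, 557, 0]) cube([42, 42, 719]);
  translate([1138, 557, 0]) cube([42, 42, 719]);
}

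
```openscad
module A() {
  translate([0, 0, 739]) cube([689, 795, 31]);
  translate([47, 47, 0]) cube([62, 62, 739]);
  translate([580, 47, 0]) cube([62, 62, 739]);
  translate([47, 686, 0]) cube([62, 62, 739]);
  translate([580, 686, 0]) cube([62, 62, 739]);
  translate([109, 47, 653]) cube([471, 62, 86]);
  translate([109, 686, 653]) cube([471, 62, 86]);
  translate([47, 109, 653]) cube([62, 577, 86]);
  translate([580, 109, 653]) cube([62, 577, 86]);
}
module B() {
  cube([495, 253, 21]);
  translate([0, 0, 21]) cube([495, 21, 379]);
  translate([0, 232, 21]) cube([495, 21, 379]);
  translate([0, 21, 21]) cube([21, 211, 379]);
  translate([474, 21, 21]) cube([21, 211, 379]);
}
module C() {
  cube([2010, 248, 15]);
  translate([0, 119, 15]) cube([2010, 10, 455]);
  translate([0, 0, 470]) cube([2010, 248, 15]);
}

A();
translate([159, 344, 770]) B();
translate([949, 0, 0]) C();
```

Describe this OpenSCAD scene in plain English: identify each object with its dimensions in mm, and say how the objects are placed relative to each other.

A is a rectangular dining table. The top is 689×795×31 mm with its upper surface at z = 770 mm. It stands on four 62×62 mm square legs, each inset 47 mm from the nearest pair of top edges, running from the floor to the underside of the top. Four apron rails, 62 mm thick and 86 mm tall, run between adjacent legs with their top edges flush with the underside of the top and their outer faces flush with the legs' outer faces.

B is an open-topped rectangular box: outside dimensions 495×253×400 mm, with a uniform wall and base thickness of 21 mm. The base is a full 495×253 slab on the floor; four walls sit on top of the base. The front and back walls (the −y and +y sides) span the full width; the two side walls fit between them.

C is an I-beam lying along x, 2010 mm long. Overall section height 485 mm. Two flanges 248 mm wide (y) and 15 mm thick, one on the floor and one at the top; a web 10 mm thick runs between them, centred on the flange width.

The open box is on top of the table. The I-beam is on the floor beside the table on its +x side.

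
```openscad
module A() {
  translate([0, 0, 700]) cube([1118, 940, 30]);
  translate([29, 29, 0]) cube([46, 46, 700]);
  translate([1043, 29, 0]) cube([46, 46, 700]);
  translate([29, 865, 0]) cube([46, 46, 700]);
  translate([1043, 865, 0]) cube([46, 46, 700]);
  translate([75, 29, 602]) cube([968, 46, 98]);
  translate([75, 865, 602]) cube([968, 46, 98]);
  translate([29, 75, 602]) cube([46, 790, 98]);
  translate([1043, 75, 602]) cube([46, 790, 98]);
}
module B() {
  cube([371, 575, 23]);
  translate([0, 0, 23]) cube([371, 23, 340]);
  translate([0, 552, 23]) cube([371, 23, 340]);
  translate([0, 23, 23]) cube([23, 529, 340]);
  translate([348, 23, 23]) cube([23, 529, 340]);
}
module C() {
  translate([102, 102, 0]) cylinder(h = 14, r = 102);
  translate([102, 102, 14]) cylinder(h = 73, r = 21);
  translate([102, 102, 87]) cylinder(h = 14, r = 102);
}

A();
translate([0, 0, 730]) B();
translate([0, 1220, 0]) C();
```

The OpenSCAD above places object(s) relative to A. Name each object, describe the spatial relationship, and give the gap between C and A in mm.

The spool's nearest face is 280 mm from the table's +y face.

A is a table. B is an open box. C is a spool. The open box is on top of the table. The spool is on the floor beside the table on its +y side. The gap between the spool and the table is 280 mm.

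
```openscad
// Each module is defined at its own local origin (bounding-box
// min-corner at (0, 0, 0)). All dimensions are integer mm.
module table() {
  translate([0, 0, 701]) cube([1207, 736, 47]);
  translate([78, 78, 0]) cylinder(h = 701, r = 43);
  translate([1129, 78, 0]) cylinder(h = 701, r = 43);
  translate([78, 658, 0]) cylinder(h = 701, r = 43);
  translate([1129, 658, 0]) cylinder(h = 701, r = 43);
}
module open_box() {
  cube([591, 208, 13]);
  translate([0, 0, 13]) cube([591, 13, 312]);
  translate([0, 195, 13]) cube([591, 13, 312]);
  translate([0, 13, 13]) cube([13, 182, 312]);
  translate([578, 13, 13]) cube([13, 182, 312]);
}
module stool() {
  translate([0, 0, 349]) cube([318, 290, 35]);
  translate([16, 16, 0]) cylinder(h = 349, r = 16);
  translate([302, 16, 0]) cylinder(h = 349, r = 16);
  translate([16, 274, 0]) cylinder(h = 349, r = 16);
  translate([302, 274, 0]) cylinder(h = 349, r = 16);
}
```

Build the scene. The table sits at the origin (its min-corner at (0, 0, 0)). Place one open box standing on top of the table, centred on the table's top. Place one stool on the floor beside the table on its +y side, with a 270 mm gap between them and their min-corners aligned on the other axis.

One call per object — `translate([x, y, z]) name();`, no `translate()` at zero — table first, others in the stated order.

table();
translate([308, 264, 748]) open_box();
translate([0, 1006, 0]) stool();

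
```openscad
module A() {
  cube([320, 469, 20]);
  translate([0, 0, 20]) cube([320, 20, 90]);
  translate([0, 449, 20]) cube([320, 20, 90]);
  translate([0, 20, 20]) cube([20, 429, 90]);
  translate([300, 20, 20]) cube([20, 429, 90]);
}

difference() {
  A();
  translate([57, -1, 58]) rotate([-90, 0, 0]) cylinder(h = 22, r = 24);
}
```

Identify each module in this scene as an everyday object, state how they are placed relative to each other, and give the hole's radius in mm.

A is an open box. The open box has a circular hole through its front wall. The hole's radius is 24 mm.

The subtracted cylinder has r = 24 mm.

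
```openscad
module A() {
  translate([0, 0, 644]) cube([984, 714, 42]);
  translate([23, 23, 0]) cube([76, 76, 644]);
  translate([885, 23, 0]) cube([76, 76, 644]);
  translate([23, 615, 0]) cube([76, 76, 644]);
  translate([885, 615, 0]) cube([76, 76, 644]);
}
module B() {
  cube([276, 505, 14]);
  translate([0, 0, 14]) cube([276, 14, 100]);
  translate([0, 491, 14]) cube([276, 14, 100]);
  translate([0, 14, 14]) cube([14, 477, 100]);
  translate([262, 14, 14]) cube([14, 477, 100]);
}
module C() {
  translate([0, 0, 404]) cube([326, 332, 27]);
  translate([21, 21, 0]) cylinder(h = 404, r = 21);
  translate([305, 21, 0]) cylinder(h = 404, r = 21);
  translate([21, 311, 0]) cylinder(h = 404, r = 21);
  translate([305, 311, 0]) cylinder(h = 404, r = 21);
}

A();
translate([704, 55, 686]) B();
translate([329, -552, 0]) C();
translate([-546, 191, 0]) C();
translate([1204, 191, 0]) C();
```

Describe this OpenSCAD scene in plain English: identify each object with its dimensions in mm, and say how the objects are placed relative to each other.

A is a table with a 984×714 mm rectangular top, 42 mm thick, top surface at z = 686 mm, supported by four 76×76 mm square legs, each inset 23 mm from the nearest pair of top edges, running from the floor.

B is an open storage box with external size 276×505×114 mm and wall thickness 14 mm (the base is also 14 mm thick). The base covers the whole footprint; the four walls stand on the base, with the y-facing walls full-width and the x-facing walls fitting between their inner faces.

C is a simple wooden stool: a rectangular seat 326 mm (x) by 332 mm (y), 27 mm thick, top face at z = 431 mm, on four round legs, each 42 mm in diameter. The legs rest on z = 0, each leg's axis is inset half a diameter from the nearest pair of seat edges (so the leg's bounding box is flush with the corner).

The open box is on top of the table. Three stools sit around the table at the −y, −x, +x sides.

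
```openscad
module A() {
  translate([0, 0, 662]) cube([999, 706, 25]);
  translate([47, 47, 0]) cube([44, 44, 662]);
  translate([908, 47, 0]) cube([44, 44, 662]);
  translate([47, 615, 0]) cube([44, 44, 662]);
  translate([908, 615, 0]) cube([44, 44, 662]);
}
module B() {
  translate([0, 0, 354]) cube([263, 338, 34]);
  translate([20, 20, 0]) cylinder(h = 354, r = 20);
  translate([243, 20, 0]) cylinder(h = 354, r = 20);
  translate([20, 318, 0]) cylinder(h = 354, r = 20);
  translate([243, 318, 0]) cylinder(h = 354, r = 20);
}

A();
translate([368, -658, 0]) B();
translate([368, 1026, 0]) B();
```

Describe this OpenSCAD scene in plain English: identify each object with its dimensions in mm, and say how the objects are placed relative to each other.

A is a rectangular dining table. The top is 999×706×25 mm with its upper surface at z = 687 mm. It stands on four 44×44 mm square legs, each inset 47 mm from the nearest pair of top edges, running from the floor to the underside of the top.

B is a four-legged stool. The seat is 263×338 mm, 34 mm thick, top at z = 388 mm. It stands on four round legs, each 40 mm in diameter, from z = 0 to the seat underside, each leg's axis is inset half a diameter from the nearest pair of seat edges (so the leg's bounding box is flush with the corner).

Two stools sit around the table at the −y, +y sides.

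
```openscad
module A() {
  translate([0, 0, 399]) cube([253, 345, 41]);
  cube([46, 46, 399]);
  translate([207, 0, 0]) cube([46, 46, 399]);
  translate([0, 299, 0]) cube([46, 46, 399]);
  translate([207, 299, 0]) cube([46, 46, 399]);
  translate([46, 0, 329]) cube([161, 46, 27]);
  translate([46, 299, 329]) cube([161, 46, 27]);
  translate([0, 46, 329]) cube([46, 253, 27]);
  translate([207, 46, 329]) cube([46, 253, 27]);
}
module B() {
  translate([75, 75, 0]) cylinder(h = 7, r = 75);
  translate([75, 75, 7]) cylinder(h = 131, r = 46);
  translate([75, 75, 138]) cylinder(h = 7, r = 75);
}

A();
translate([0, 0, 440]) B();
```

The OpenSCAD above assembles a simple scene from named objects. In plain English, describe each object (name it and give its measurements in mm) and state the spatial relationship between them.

A is a four-legged stool. The seat is a 253×345×41 mm slab whose top surface is at z = 440 mm; four square legs, each 46×46 mm in cross-section, run from the floor (z = 0) to the underside of the seat, each flush with a corner of the seat. Four stretchers, 46 mm wide and 27 mm tall, connect adjacent legs with their undersides at z = 329 mm, each running between the inner faces of the legs it joins and aligned with the legs' outer faces on the other axis.

B is a spool: two coaxial disc flanges of radius 75 mm and thickness 7 mm, joined by a core cylinder of radius 46 mm and height 131 mm. The lower flange rests on z = 0 and the three cylinders share a vertical axis.

The spool is on top of the stool.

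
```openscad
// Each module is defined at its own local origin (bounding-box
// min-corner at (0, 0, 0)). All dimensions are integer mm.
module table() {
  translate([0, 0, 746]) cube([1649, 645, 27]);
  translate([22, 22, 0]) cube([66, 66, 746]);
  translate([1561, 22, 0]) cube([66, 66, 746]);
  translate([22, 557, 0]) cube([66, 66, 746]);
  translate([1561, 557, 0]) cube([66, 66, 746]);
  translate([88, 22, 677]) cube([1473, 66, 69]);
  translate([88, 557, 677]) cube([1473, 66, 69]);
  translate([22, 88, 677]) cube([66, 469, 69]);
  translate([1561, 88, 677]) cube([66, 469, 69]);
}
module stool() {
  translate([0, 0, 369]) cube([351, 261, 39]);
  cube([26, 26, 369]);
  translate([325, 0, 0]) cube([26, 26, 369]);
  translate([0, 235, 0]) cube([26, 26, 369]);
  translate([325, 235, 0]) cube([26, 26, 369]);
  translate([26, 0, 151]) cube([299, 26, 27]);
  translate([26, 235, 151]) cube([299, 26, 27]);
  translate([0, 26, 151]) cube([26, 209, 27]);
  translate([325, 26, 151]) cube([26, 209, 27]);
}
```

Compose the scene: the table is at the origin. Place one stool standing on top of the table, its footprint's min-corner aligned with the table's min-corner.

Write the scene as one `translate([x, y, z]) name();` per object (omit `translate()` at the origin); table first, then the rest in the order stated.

table();
translate([0, 0, 773]) stool();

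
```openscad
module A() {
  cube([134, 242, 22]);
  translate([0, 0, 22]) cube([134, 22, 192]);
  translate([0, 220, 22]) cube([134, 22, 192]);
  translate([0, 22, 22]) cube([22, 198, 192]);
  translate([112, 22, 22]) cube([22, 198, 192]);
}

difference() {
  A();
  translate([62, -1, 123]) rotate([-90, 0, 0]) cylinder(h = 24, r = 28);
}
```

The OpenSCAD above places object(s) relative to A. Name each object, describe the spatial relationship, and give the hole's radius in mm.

A is an open box. The open box has a circular hole through its front wall. The hole's radius is 28 mm.

The subtracted cylinder has r = 28 mm.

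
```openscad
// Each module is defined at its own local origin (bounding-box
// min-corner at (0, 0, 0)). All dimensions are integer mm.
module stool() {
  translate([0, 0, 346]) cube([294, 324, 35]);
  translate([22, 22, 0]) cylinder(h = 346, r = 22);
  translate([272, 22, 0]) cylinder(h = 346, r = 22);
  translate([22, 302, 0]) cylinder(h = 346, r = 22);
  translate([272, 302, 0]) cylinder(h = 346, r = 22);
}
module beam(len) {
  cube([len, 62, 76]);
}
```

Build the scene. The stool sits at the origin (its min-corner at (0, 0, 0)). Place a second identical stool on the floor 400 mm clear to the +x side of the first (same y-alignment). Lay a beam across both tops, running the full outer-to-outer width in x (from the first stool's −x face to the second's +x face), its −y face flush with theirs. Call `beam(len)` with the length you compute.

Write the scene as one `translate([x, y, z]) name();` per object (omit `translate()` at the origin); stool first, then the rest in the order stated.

stool();
translate([694, 0, 0]) stool();
translate([0, 0, 381]) beam(988);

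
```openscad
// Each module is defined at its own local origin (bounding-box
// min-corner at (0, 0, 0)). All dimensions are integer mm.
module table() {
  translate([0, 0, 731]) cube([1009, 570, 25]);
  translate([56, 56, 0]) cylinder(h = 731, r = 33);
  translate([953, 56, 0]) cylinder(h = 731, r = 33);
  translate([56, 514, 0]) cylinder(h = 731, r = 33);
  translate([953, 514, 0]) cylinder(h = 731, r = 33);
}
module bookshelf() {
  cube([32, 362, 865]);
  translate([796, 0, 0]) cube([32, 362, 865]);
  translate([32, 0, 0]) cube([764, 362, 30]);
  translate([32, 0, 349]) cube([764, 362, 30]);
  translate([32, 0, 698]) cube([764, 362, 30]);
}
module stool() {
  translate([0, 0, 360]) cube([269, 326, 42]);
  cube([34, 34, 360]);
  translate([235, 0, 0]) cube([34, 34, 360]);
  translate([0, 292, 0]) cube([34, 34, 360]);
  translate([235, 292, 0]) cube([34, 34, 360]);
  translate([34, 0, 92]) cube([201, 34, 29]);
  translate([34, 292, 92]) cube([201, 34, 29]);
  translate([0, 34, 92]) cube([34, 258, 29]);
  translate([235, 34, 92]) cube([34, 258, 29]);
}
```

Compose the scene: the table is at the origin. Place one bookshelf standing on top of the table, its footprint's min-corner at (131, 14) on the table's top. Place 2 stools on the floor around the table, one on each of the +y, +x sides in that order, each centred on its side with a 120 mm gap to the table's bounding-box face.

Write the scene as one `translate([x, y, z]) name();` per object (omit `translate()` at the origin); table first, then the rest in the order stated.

table();
translate([131, 14, 756]) bookshelf();
translate([370, 690, 0]) stool();
translate([1129, 122, 0]) stool();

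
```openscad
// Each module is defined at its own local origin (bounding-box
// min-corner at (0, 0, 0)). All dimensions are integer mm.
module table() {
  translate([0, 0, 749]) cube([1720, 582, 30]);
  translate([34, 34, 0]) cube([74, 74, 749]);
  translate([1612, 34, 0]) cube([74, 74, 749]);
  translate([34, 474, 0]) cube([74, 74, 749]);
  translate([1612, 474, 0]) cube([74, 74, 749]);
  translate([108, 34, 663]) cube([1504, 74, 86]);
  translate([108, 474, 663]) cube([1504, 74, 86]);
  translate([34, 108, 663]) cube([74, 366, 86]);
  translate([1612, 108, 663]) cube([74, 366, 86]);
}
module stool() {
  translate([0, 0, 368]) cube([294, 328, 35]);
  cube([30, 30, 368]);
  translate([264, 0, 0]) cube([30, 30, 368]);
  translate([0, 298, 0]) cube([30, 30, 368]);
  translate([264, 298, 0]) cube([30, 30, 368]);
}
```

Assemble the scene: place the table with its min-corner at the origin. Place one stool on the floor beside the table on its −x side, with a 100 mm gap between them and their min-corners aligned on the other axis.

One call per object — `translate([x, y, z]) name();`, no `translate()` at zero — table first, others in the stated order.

table();
translate([-394, 0, 0]) stool();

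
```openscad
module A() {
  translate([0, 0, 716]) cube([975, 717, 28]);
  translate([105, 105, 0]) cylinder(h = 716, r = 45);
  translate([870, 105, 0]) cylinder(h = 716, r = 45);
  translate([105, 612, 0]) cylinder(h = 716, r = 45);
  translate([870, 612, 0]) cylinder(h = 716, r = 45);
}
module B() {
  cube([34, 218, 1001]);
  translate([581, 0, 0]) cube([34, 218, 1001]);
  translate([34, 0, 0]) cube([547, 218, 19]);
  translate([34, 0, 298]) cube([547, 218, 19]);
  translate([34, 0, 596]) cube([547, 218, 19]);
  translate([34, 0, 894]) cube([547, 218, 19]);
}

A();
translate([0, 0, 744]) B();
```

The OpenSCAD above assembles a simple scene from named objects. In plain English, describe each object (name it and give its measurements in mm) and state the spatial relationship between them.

A is a rectangular dining table. The top is 975×717×28 mm with its upper surface at z = 744 mm. It stands on four round legs of 90 mm diameter, each leg's bounding box inset 60 mm from the nearest pair of top edges, running from the floor to the underside of the top.

B is a bookshelf 615 mm wide overall, 218 mm deep and 1001 mm tall. The two sides are 34 mm thick vertical panels. 4 horizontal shelves of 19 mm thickness span between the inner faces of the sides; the lowest shelf sits on the floor and shelves are stacked with a clear vertical gap of 279 mm between each pair.

The bookshelf is on top of the table.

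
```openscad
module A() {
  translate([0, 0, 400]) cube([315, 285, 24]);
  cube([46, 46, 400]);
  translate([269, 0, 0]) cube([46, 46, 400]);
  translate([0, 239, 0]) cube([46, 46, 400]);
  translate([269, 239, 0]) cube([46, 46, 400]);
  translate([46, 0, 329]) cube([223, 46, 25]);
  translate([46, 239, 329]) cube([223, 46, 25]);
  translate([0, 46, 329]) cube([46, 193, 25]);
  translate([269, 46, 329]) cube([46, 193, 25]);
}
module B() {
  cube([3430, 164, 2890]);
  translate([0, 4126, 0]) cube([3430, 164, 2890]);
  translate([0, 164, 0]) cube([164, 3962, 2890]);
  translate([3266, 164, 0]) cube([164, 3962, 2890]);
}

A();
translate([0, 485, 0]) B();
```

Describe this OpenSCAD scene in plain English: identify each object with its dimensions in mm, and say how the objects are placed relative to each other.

A is a four-legged stool. The seat is 315×285 mm, 24 mm thick, top at z = 424 mm. It stands on four square legs, each 46×46 mm in cross-section, from z = 0 to the seat underside, each flush with a corner of the seat. Four stretchers, 46 mm wide and 25 mm tall, connect adjacent legs with their undersides at z = 329 mm, each running between the inner faces of the legs it joins and aligned with the legs' outer faces on the other axis.

B is the wall frame of a small rectangular building: four walls, each 2890 mm tall and 164 mm thick, enclosing a footprint 3430 mm (x) by 4290 mm (y) outside-to-outside, with no floor or roof. The front and back walls (the −y and +y sides) span the full width; the two side walls fit between them.

The house frame is on the floor beside the stool on its +y side.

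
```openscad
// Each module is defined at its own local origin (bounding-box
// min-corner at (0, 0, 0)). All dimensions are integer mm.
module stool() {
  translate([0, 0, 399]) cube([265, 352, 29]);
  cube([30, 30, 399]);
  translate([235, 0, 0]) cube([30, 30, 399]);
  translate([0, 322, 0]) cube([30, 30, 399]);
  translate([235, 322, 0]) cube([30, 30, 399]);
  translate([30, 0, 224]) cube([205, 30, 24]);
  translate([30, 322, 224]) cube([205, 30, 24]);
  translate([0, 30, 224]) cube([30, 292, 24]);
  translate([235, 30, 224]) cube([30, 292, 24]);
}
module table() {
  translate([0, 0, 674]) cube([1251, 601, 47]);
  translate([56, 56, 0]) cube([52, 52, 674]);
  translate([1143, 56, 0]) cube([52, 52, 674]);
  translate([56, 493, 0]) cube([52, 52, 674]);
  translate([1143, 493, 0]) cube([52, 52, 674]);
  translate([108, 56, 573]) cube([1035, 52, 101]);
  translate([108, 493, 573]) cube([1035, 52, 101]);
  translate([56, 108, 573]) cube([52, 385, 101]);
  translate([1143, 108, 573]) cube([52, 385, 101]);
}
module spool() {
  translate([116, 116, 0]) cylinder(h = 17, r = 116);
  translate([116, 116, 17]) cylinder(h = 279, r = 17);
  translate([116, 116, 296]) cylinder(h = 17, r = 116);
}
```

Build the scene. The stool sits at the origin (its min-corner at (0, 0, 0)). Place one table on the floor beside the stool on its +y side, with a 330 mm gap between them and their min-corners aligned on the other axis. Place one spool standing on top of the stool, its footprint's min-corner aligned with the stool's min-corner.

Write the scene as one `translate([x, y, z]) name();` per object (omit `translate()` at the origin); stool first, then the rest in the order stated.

stool();
translate([0, 682, 0]) table();
translate([0, 0, 428]) spool();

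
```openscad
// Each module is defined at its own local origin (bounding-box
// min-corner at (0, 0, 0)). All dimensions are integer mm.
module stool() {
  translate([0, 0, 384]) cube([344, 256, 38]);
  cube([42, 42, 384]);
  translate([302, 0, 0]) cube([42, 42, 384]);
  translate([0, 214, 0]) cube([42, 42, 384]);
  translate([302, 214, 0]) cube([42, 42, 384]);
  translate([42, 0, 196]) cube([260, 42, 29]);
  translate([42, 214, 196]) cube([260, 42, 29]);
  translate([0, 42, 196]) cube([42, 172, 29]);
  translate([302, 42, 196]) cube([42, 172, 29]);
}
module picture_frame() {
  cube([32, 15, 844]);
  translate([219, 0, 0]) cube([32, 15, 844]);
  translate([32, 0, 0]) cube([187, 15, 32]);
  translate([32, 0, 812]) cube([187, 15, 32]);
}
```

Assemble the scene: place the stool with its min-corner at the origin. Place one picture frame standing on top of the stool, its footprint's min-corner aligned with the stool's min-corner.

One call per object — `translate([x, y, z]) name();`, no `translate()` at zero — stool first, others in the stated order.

stool();
translate([0, 0, 422]) picture_frame();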